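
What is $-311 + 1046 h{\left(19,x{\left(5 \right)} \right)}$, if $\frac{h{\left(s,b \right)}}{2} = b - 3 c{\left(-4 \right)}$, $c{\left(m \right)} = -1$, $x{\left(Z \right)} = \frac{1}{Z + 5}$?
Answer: $\frac{30871}{5} \approx 6174.2$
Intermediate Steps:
$x{\left(Z \right)} = \frac{1}{5 + Z}$
$h{\left(s,b \right)} = 6 + 2 b$ ($h{\left(s,b \right)} = 2 \left(b - -3\right) = 2 \left(b + 3\right) = 2 \left(3 + b\right) = 6 + 2 b$)
$-311 + 1046 h{\left(19,x{\left(5 \right)} \right)} = -311 + 1046 \left(6 + \frac{2}{5 + 5}\right) = -311 + 1046 \left(6 + \frac{2}{10}\right) = -311 + 1046 \left(6 + 2 \cdot \frac{1}{10}\right) = -311 + 1046 \left(6 + \frac{1}{5}\right) = -311 + 1046 \cdot \frac{31}{5} = -311 + \frac{32426}{5} = \frac{30871}{5}$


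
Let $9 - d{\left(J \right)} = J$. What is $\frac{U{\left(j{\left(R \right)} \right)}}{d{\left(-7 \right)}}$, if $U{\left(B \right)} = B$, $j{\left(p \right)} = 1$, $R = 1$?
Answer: $\frac{1}{16} \approx 0.0625$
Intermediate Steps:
$d{\left(J \right)} = 9 - J$
$\frac{U{\left(j{\left(R \right)} \right)}}{d{\left(-7 \right)}} = 1 \frac{1}{9 - -7} = 1 \frac{1}{9 + 7} = 1 \cdot \frac{1}{16} = \frac{1}{16}$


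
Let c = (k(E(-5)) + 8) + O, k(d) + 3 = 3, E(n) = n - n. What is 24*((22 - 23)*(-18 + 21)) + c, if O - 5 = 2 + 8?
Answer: -49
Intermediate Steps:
E(n) = 0
k(d) = 0 (k(d) = -3 + 3 = 0)
O = 15 (O = 5 + (2 + 8) = 5 + 10 = 15)
c = 23 (c = (0 + 8) + 15 = 8 + 15 = 23)
24*((22 - 23)*(-18 + 21)) + c = 24*((22 - 23)*(-18 + 21)) + 23 = 24*(-1*3) + 23 = 24*(-3) + 23 = -72 + 23 = -49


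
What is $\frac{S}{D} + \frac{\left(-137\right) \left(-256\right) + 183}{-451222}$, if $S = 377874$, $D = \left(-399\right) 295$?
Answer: $- \frac{8316892943}{2529099310} \approx -3.2885$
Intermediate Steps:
$D = -117705$
$\frac{S}{D} + \frac{\left(-137\right) \left(-256\right) + 183}{-451222} = \frac{377874}{-117705} + \frac{\left(-137\right) \left(-256\right) + 183}{-451222} = 377874 \left(- \frac{1}{117705}\right) + \left(35072 + 183\right) \left(- \frac{1}{451222}\right) = - \frac{17994}{5605} + 35255 \left(- \frac{1}{451222}\right) = - \frac{17994}{5605} - \frac{35255}{451222} = - \frac{8316892943}{2529099310}$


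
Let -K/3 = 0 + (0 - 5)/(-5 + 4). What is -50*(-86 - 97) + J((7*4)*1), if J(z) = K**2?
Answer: 9375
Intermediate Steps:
K = -15 (K = -3*(0 + (0 - 5)/(-5 + 4)) = -3*(0 - 5/(-1)) = -3*(0 - 5*(-1)) = -3*(0 + 5) = -3*5 = -15)
J(z) = 225 (J(z) = (-15)**2 = 225)
-50*(-86 - 97) + J((7*4)*1) = -50*(-86 - 97) + 225 = -50*(-183) + 225 = 9150 + 225 = 9375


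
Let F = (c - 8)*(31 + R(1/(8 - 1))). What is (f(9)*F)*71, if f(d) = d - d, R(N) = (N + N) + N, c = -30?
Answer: 0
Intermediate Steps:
R(N) = 3*N (R(N) = 2*N + N = 3*N)
F = -8360/7 (F = (-30 - 8)*(31 + 3/(8 - 1)) = -38*(31 + 3/7) = -38*220/7 = -8360/7 ≈ -1194.3)
f(d) = 0
(f(9)*F)*71 = (0*(-8360/7))*71 = 0*71 = 0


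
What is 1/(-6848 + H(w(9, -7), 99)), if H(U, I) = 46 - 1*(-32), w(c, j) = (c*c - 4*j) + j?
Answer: -1/6770 ≈ -0.00014771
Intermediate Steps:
w(c, j) = c**2 - 3*j (w(c, j) = (c**2 - 4*j) + j = c**2 - 3*j)
H(U, I) = 78 (H(U, I) = 46 + 32 = 78)
1/(-6848 + H(w(9, -7), 99)) = 1/(-6848 + 78) = 1/(-6770) = -1/6770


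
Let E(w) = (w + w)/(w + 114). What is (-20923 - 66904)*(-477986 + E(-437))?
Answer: 713657259132/17 ≈ 4.1980e+10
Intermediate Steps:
E(w) = 2*w/(114 + w) (E(w) = (2*w)/(114 + w) = 2*w/(114 + w))
(-20923 - 66904)*(-477986 + E(-437)) = (-20923 - 66904)*(-477986 + 2*(-437)/(114 - 437)) = -87827*(-477986 + 2*(-437)/(-323)) = -87827*(-477986 + 2*(-437)*(-1/323)) = -87827*(-477986 + 46/17) = -87827*(-8125716/17) = 713657259132/17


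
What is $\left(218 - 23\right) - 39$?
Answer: $156$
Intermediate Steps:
$\left(218 - 23\right) - 39 = 195 - 39 = 156$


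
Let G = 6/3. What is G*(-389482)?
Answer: -778964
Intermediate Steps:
G = 2 (G = 6*(1/3) = 2)
G*(-389482) = 2*(-389482) = -778964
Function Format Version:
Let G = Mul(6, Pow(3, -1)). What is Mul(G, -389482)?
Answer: -778964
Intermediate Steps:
G = 2 (G = Mul(6, Rational(1, 3)) = 2)
Mul(G, -389482) = Mul(2, -389482) = -778964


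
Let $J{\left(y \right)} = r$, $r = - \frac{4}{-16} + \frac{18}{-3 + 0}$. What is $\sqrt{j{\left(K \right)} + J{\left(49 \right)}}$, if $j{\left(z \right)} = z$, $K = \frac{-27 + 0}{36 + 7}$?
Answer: $\frac{i \sqrt{47171}}{86} \approx 2.5255 i$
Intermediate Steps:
$K = - \frac{27}{43} \approx -0.62791$
$r = - \frac{23}{4}$ ($r = \left(-4\right) \left(- \frac{1}{16}\right) + \frac{18}{-3} = \frac{1}{4} + 18 \left(- \frac{1}{3}\right) = \frac{1}{4} - 6 = - \frac{23}{4} \approx -5.75$)
$J{\left(y \right)} = - \frac{23}{4}$
$\sqrt{j{\left(K \right)} + J{\left(49 \right)}} = \sqrt{- \frac{27}{43} - \frac{23}{4}} = \sqrt{- \frac{1097}{172}} = \frac{i \sqrt{47171}}{86}$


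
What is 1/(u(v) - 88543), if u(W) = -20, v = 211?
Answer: -1/88563 ≈ -1.1291e-5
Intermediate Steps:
1/(u(v) - 88543) = 1/(-20 - 88543) = 1/(-88563) = -1/88563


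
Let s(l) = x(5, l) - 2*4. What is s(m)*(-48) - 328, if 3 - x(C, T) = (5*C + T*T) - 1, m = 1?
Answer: 1112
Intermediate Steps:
x(C, T) = 4 - T**2 - 5*C (x(C, T) = 3 - ((5*C + T*T) - 1) = 3 - ((5*C + T**2) - 1) = 3 - ((T**2 + 5*C) - 1) = 3 - (-1 + T**2 + 5*C) = 3 + (1 - T**2 - 5*C) = 4 - T**2 - 5*C)
s(l) = -29 - l**2 (s(l) = (4 - l**2 - 5*5) - 2*4 = (4 - l**2 - 25) - 8 = (-21 - l**2) - 8 = -29 - l**2)
s(m)*(-48) - 328 = (-29 - 1*1**2)*(-48) - 328 = (-29 - 1*1)*(-48) - 328 = (-29 - 1)*(-48) - 328 = -30*(-48) - 328 = 1440 - 328 = 1112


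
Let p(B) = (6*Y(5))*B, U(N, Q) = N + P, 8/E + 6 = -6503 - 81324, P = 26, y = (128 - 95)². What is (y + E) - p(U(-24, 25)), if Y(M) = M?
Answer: 90380149/87833 ≈ 1029.0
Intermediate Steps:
y = 1089 (y = 33² = 1089)
E = -8/87833 (E = 8/(-6 + (-6503 - 81324)) = 8/(-6 - 87827) = 8/(-87833) = 8*(-1/87833) = -8/87833 ≈ -9.1082e-5)
U(N, Q) = 26 + N (U(N, Q) = N + 26 = 26 + N)
p(B) = 30*B (p(B) = (6*5)*B = 30*B)
(y + E) - p(U(-24, 25)) = (1089 - 8/87833) - 30*(26 - 24) = 95650129/87833 - 30*2 = 95650129/87833 - 1*60 = 95650129/87833 - 60 = 90380149/87833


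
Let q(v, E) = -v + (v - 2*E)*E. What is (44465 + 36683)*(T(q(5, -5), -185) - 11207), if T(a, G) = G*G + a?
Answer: 1861372824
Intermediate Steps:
q(v, E) = -v + E*(v - 2*E)
T(a, G) = a + G² (T(a, G) = G² + a = a + G²)
(44465 + 36683)*(T(q(5, -5), -185) - 11207) = (44465 + 36683)*(((-1*5 - 2*(-5)² - 5*5) + (-185)²) - 11207) = 81148*(((-5 - 2*25 - 25) + 34225) - 11207) = 81148*(((-5 - 50 - 25) + 34225) - 11207) = 81148*((-80 + 34225) - 11207) = 81148*(34145 - 11207) = 81148*22938 = 1861372824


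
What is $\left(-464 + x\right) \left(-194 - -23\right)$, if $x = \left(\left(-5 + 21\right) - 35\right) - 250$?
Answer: $125343$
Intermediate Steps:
$x = -269$ ($x = \left(16 - 35\right) - 250 = -19 - 250 = -269$)
$\left(-464 + x\right) \left(-194 - -23\right) = \left(-464 - 269\right) \left(-194 - -23\right) = - 733 \left(-194 + 23\right) = \left(-733\right) \left(-171\right) = 125343$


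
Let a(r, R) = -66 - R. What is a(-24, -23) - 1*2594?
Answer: -2637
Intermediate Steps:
a(-24, -23) - 1*2594 = (-66 - 1*(-23)) - 1*2594 = (-66 + 23) - 2594 = -43 - 2594 = -2637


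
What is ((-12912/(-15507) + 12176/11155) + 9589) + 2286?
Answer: 684825764489/57660195 ≈ 11877.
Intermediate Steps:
((-12912/(-15507) + 12176/11155) + 9589) + 2286 = ((-12912*(-1/15507) + 12176*(1/11155)) + 9589) + 2286 = ((4304/5169 + 12176/11155) + 9589) + 2286 = (110948864/57660195 + 9589) + 2286 = 553014558719/57660195 + 2286 = 684825764489/57660195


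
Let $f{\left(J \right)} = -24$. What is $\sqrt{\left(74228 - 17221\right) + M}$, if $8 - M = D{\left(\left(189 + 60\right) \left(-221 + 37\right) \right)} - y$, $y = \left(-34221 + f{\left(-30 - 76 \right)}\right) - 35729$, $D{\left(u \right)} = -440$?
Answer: $3 i \sqrt{1391} \approx 111.89 i$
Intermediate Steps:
$y = -69974$ ($y = \left(-34221 - 24\right) - 35729 = -34245 - 35729 = -69974$)
$M = -69526$ ($M = 8 - \left(-440 - -69974\right) = 8 - \left(-440 + 69974\right) = 8 - 69534 = -69526$)
$\sqrt{\left(74228 - 17221\right) + M} = \sqrt{\left(74228 - 17221\right) - 69526} = \sqrt{57007 - 69526} = \sqrt{-12519} = 3 i \sqrt{1391}$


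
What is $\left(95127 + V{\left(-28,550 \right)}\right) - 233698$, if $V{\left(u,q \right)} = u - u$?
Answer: $-138571$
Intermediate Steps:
$V{\left(u,q \right)} = 0$
$\left(95127 + V{\left(-28,550 \right)}\right) - 233698 = \left(95127 + 0\right) - 233698 = 95127 - 233698 = -138571$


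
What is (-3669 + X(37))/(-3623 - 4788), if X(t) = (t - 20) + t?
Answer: 3615/8411 ≈ 0.42979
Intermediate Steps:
X(t) = -20 + 2*t (X(t) = (-20 + t) + t = -20 + 2*t)
(-3669 + X(37))/(-3623 - 4788) = (-3669 + (-20 + 2*37))/(-3623 - 4788) = (-3669 + (-20 + 74))/(-8411) = (-3669 + 54)*(-1/8411) = -3615*(-1/8411) = 3615/8411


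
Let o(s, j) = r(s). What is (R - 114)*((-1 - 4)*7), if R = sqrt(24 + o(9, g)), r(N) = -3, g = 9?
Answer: 3990 - 35*sqrt(21) ≈ 3829.6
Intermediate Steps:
o(s, j) = -3
R = sqrt(21) (R = sqrt(24 - 3) = sqrt(21) ≈ 4.5826)
(R - 114)*((-1 - 4)*7) = (sqrt(21) - 114)*((-1 - 4)*7) = (-114 + sqrt(21))*(-5*7) = (-114 + sqrt(21))*(-35) = 3990 - 35*sqrt(21)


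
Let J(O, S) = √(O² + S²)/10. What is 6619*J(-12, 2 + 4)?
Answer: 19857*√5/5 ≈ 8880.3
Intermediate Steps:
J(O, S) = √(O² + S²)/10 (J(O, S) = √(O² + S²)*(⅒) = √(O² + S²)/10)
6619*J(-12, 2 + 4) = 6619*(√((-12)² + (2 + 4)²)/10) = 6619*(√(144 + 6²)/10) = 6619*(√(144 + 36)/10) = 6619*(√180/10) = 6619*((6*√5)/10) = 6619*(3*√5/5) = 19857*√5/5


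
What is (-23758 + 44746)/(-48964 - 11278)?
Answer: -10494/30121 ≈ -0.34839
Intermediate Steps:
(-23758 + 44746)/(-48964 - 11278) = 20988/(-60242) = 20988*(-1/60242) = -10494/30121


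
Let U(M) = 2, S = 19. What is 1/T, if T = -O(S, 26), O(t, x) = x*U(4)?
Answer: -1/52 ≈ -0.019231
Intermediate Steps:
O(t, x) = 2*x (O(t, x) = x*2 = 2*x)
T = -52 (T = -2*26 = -1*52 = -52)
1/T = 1/(-52) = -1/52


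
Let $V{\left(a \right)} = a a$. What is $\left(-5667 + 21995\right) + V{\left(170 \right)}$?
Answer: $45228$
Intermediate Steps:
$V{\left(a \right)} = a^{2}$
$\left(-5667 + 21995\right) + V{\left(170 \right)} = \left(-5667 + 21995\right) + 170^{2} = 16328 + 28900 = 45228$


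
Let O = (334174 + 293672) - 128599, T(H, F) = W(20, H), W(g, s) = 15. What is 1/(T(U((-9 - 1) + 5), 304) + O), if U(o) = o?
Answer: 1/499262 ≈ 2.0030e-6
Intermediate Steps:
T(H, F) = 15
O = 499247 (O = 627846 - 128599 = 499247)
1/(T(U((-9 - 1) + 5), 304) + O) = 1/(15 + 499247) = 1/499262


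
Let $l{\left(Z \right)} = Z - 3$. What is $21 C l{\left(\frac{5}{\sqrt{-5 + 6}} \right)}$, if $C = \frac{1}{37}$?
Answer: $\frac{42}{37} \approx 1.1351$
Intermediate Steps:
$l{\left(Z \right)} = -3 + Z$
$C = \frac{1}{37} \approx 0.027027$
$21 C l{\left(\frac{5}{\sqrt{-5 + 6}} \right)} = 21 \cdot \frac{1}{37} \left(-3 + \frac{5}{\sqrt{-5 + 6}}\right) = \frac{21 \left(-3 + \frac{5}{\sqrt{1}}\right)}{37} = \frac{21 \left(-3 + \frac{5}{1}\right)}{37} = \frac{21 \left(-3 + 5 \cdot 1\right)}{37} = \frac{21 \left(-3 + 5\right)}{37} = \frac{21}{37} \cdot 2 = \frac{42}{37}$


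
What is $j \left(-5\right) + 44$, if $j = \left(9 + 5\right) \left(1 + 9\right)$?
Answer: $-656$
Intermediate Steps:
$j = 140$ ($j = 14 \cdot 10 = 140$)
$j \left(-5\right) + 44 = 140 \left(-5\right) + 44 = -700 + 44 = -656$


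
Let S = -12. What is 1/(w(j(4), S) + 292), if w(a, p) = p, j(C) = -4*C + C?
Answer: 1/280 ≈ 0.0035714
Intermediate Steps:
j(C) = -3*C
1/(w(j(4), S) + 292) = 1/(-12 + 292) = 1/280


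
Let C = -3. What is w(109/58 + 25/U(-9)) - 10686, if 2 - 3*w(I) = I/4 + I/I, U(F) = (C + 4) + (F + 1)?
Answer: -52059881/4872 ≈ -10686.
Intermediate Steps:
U(F) = 2 + F (U(F) = (-3 + 4) + (F + 1) = 1 + (1 + F) = 2 + F)
w(I) = ⅓ - I/12 (w(I) = ⅔ - (I/4 + I/I)/3 = ⅔ - (I*(¼) + 1)/3 = ⅔ - (I/4 + 1)/3 = ⅔ - (1 + I/4)/3 = ⅔ + (-⅓ - I/12) = ⅓ - I/12)
w(109/58 + 25/U(-9)) - 10686 = (⅓ - (109/58 + 25/(2 - 9))/12) - 10686 = (⅓ - (109*(1/58) + 25/(-7))/12) - 10686 = (⅓ - (109/58 + 25*(-⅐))/12) - 10686 = (⅓ - (109/58 - 25/7)/12) - 10686 = (⅓ - 1/12*(-687/406)) - 10686 = (⅓ + 229/1624) - 10686 = 2311/4872 - 10686 = -52059881/4872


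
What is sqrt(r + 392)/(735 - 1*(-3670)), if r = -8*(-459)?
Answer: 4*sqrt(254)/4405 ≈ 0.014472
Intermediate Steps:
r = 3672
sqrt(r + 392)/(735 - 1*(-3670)) = sqrt(3672 + 392)/(735 - 1*(-3670)) = sqrt(4064)/(735 + 3670) = (4*sqrt(254))/4405 = (4*sqrt(254))*(1/4405) = 4*sqrt(254)/4405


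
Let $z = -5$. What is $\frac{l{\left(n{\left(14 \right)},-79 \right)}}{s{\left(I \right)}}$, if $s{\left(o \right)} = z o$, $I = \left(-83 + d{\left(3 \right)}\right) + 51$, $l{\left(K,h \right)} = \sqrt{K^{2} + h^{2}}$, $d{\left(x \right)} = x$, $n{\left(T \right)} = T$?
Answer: $\frac{\sqrt{6437}}{145} \approx 0.55332$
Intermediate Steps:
$I = -29$ ($I = \left(-83 + 3\right) + 51 = -80 + 51 = -29$)
$s{\left(o \right)} = - 5 o$
$\frac{l{\left(n{\left(14 \right)},-79 \right)}}{s{\left(I \right)}} = \frac{\sqrt{14^{2} + \left(-79\right)^{2}}}{\left(-5\right) \left(-29\right)} = \frac{\sqrt{196 + 6241}}{145} = \sqrt{6437} \cdot \frac{1}{145} = \frac{\sqrt{6437}}{145}$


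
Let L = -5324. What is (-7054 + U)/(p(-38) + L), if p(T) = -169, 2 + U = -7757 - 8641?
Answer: 7818/1831 ≈ 4.2698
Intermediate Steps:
U = -16400 (U = -2 + (-7757 - 8641) = -2 - 16398 = -16400)
(-7054 + U)/(p(-38) + L) = (-7054 - 16400)/(-169 - 5324) = -23454/(-5493) = -23454*(-1/5493) = 7818/1831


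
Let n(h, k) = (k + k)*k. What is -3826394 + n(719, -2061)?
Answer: 4669048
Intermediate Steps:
n(h, k) = 2*k**2 (n(h, k) = (2*k)*k = 2*k**2)
-3826394 + n(719, -2061) = -3826394 + 2*(-2061)**2 = -3826394 + 2*4247721 = -3826394 + 8495442 = 4669048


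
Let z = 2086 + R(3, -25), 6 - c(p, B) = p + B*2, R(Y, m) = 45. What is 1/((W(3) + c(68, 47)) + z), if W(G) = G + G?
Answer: 1/1981 ≈ 0.00050480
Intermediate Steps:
W(G) = 2*G
c(p, B) = 6 - p - 2*B (c(p, B) = 6 - (p + B*2) = 6 - (p + 2*B) = 6 + (-p - 2*B) = 6 - p - 2*B)
z = 2131 (z = 2086 + 45 = 2131)
1/((W(3) + c(68, 47)) + z) = 1/((2*3 + (6 - 1*68 - 2*47)) + 2131) = 1/((6 + (6 - 68 - 94)) + 2131) = 1/((6 - 156) + 2131) = 1/(-150 + 2131) = 1/1981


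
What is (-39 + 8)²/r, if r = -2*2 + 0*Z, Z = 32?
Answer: -961/4 ≈ -240.25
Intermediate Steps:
r = -4 (r = -2*2 + 0*32 = -4 + 0 = -4)
(-39 + 8)²/r = (-39 + 8)²/(-4) = (-31)²*(-¼) = 961*(-¼) = -961/4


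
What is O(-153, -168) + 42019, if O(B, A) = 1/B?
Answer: 6428906/153 ≈ 42019.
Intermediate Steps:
O(-153, -168) + 42019 = 1/(-153) + 42019 = -1/153 + 42019 = 6428906/153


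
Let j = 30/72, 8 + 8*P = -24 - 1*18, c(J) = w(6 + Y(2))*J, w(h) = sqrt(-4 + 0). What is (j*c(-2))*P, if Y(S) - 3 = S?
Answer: 125*I/12 ≈ 10.417*I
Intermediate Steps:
Y(S) = 3 + S
w(h) = 2*I (w(h) = sqrt(-4) = 2*I)
c(J) = 2*I*J (c(J) = (2*I)*J = 2*I*J)
P = -25/4 (P = -1 + (-24 - 1*18)/8 = -1 + (-24 - 18)/8 = -1 + (1/8)*(-42) = -1 - 21/4 = -25/4 ≈ -6.2500)
j = 5/12 (j = 30*(1/72) = 5/12 ≈ 0.41667)
(j*c(-2))*P = (5*(2*I*(-2))/12)*(-25/4) = (5*(-4*I)/12)*(-25/4) = -5*I/3*(-25/4) = 125*I/12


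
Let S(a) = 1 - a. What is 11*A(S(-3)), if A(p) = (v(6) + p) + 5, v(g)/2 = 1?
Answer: 121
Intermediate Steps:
v(g) = 2 (v(g) = 2*1 = 2)
A(p) = 7 + p (A(p) = (2 + p) + 5 = 7 + p)
11*A(S(-3)) = 11*(7 + (1 - 1*(-3))) = 11*(7 + (1 + 3)) = 11*(7 + 4) = 11*11 = 121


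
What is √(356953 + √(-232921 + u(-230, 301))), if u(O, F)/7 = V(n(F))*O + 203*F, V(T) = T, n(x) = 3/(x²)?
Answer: √(32340298753 + 301*√17649069970)/301 ≈ 597.82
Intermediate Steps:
n(x) = 3/x²
u(O, F) = 1421*F + 21*O/F² (u(O, F) = 7*((3/F²)*O + 203*F) = 7*(3*O/F² + 203*F) = 7*(203*F + 3*O/F²) = 1421*F + 21*O/F²)
√(356953 + √(-232921 + u(-230, 301))) = √(356953 + √(-232921 + (1421*301 + 21*(-230)/301²))) = √(356953 + √(-232921 + (427721 + 21*(-230)*(1/90601)))) = √(356953 + √(-232921 + (427721 - 690/12943))) = √(356953 + √(-232921 + 5535992213/12943)) = √(356953 + √(2521295710/12943)) = √(356953 + √17649069970/301)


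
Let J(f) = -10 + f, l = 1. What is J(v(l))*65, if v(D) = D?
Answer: -585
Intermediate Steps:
J(v(l))*65 = (-10 + 1)*65 = -9*65 = -585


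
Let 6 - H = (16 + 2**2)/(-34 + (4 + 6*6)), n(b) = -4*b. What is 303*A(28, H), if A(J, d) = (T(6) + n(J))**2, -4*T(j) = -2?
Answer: 15067887/4 ≈ 3.7670e+6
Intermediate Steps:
T(j) = 1/2 (T(j) = -1/4*(-2) = 1/2)
H = 8/3 (H = 6 - (16 + 2**2)/(-34 + (4 + 6*6)) = 6 - (16 + 4)/(-34 + (4 + 36)) = 6 - 20/(-34 + 40) = 6 - 20/6 = 6 - 1*10/3 = 6 - 10/3 = 8/3 ≈ 2.6667)
A(J, d) = (1/2 - 4*J)**2
303*A(28, H) = 303*((-1 + 8*28)**2/4) = 303*((-1 + 224)**2/4) = 303*((1/4)*223**2) = 303*((1/4)*49729) = 303*(49729/4) = 15067887/4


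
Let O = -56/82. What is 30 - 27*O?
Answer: 1986/41 ≈ 48.439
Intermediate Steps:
O = -28/41 (O = -56*1/82 = -28/41 ≈ -0.68293)
30 - 27*O = 30 - 27*(-28/41) = 30 + 756/41 = 1986/41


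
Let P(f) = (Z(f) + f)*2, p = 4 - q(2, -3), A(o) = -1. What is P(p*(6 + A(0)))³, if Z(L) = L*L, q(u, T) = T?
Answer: 16003008000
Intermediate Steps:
Z(L) = L²
p = 7 (p = 4 - 1*(-3) = 4 + 3 = 7)
P(f) = 2*f + 2*f² (P(f) = (f² + f)*2 = (f + f²)*2 = 2*f + 2*f²)
P(p*(6 + A(0)))³ = (2*(7*(6 - 1))*(1 + 7*(6 - 1)))³ = (2*(7*5)*(1 + 7*5))³ = (2*35*(1 + 35))³ = (2*35*36)³ = 2520³ = 16003008000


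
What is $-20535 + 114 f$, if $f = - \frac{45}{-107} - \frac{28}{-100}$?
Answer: $- \frac{54717489}{2675} \approx -20455.0$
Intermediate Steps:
$f = \frac{1874}{2675}$ ($f = \left(-45\right) \left(- \frac{1}{107}\right) - - \frac{7}{25} = \frac{45}{107} + \frac{7}{25} = \frac{1874}{2675} \approx 0.70056$)
$-20535 + 114 f = -20535 + 114 \cdot \frac{1874}{2675} = -20535 + \frac{213636}{2675} = - \frac{54717489}{2675}$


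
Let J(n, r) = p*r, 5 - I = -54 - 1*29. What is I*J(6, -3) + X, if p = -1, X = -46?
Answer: 218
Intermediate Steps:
I = 88 (I = 5 - (-54 - 1*29) = 5 - (-54 - 29) = 5 - 1*(-83) = 5 + 83 = 88)
J(n, r) = -r
I*J(6, -3) + X = 88*(-1*(-3)) - 46 = 88*3 - 46 = 264 - 46 = 218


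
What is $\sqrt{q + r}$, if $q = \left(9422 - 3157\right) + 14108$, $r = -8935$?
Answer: $\sqrt{11438} \approx 106.95$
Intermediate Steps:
$q = 20373$ ($q = 6265 + 14108 = 20373$)
$\sqrt{q + r} = \sqrt{20373 - 8935} = \sqrt{11438}$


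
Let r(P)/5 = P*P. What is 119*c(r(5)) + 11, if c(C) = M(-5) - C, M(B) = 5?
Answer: -14269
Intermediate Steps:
r(P) = 5*P**2 (r(P) = 5*(P*P) = 5*P**2)
c(C) = 5 - C
119*c(r(5)) + 11 = 119*(5 - 5*5**2) + 11 = 119*(5 - 5*25) + 11 = 119*(5 - 1*125) + 11 = 119*(5 - 125) + 11 = 119*(-120) + 11 = -14280 + 11 = -14269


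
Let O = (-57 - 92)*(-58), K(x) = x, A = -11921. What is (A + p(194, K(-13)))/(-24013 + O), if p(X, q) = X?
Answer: 11727/15371 ≈ 0.76293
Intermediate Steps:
O = 8642 (O = -149*(-58) = 8642)
(A + p(194, K(-13)))/(-24013 + O) = (-11921 + 194)/(-24013 + 8642) = -11727/(-15371) = -11727*(-1/15371) = 11727/15371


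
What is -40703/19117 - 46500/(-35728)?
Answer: -20189153/24393292 ≈ -0.82765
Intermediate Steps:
-40703/19117 - 46500/(-35728) = -40703*1/19117 - 46500*(-1/35728) = -40703/19117 + 11625/8932 = -20189153/24393292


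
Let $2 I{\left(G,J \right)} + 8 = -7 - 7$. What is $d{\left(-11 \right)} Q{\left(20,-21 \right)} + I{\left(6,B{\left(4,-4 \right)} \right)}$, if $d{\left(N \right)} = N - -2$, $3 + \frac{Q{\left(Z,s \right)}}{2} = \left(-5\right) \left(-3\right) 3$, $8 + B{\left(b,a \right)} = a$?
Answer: $-767$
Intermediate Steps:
$B{\left(b,a \right)} = -8 + a$
$Q{\left(Z,s \right)} = 84$ ($Q{\left(Z,s \right)} = -6 + 2 \left(-5\right) \left(-3\right) 3 = -6 + 2 \cdot 15 \cdot 3 = -6 + 2 \cdot 45 = -6 + 90 = 84$)
$I{\left(G,J \right)} = -11$ ($I{\left(G,J \right)} = -4 + \frac{-7 - 7}{2} = -4 + \frac{1}{2} \left(-14\right) = -4 - 7 = -11$)
$d{\left(N \right)} = 2 + N$ ($d{\left(N \right)} = N + 2 = 2 + N$)
$d{\left(-11 \right)} Q{\left(20,-21 \right)} + I{\left(6,B{\left(4,-4 \right)} \right)} = \left(2 - 11\right) 84 - 11 = \left(-9\right) 84 - 11 = -756 - 11 = -767$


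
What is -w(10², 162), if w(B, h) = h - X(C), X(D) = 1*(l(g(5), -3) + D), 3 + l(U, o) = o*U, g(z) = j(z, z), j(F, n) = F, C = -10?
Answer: -190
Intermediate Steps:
g(z) = z
l(U, o) = -3 + U*o (l(U, o) = -3 + o*U = -3 + U*o)
X(D) = -18 + D (X(D) = 1*((-3 + 5*(-3)) + D) = 1*((-3 - 15) + D) = 1*(-18 + D) = -18 + D)
w(B, h) = 28 + h (w(B, h) = h - (-18 - 10) = h - 1*(-28) = h + 28 = 28 + h)
-w(10², 162) = -(28 + 162) = -1*190 = -190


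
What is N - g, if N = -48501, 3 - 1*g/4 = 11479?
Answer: -2597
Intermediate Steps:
g = -45904 (g = 12 - 4*11479 = 12 - 45916 = -45904)
N - g = -48501 - 1*(-45904) = -48501 + 45904 = -2597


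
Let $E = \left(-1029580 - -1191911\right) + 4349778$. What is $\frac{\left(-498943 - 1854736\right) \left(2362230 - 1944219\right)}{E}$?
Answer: $- \frac{983863712469}{4512109} \approx -2.1805 \cdot 10^{5}$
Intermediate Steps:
$E = 4512109$ ($E = \left(-1029580 + 1191911\right) + 4349778 = 162331 + 4349778 = 4512109$)
$\frac{\left(-498943 - 1854736\right) \left(2362230 - 1944219\right)}{E} = \frac{\left(-498943 - 1854736\right) \left(2362230 - 1944219\right)}{4512109} = \left(-2353679\right) 418011 \cdot \frac{1}{4512109} = \left(-983863712469\right) \frac{1}{4512109} = - \frac{983863712469}{4512109}$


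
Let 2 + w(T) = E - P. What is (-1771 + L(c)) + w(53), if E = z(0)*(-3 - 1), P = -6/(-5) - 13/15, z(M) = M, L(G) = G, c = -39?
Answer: -5437/3 ≈ -1812.3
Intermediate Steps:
P = 1/3 (P = -6*(-1/5) - 13*1/15 = 6/5 - 13/15 = 1/3 ≈ 0.33333)
E = 0 (E = 0*(-3 - 1) = 0*(-4) = 0)
w(T) = -7/3 (w(T) = -2 + (0 - 1*1/3) = -2 + (0 - 1/3) = -2 - 1/3 = -7/3)
(-1771 + L(c)) + w(53) = (-1771 - 39) - 7/3 = -1810 - 7/3 = -5437/3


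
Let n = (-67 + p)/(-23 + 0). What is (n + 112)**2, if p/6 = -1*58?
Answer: 8946081/529 ≈ 16911.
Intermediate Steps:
p = -348 (p = 6*(-1*58) = 6*(-58) = -348)
n = 415/23 (n = (-67 - 348)/(-23 + 0) = -415/(-23) = -415*(-1/23) = 415/23 ≈ 18.043)
(n + 112)**2 = (415/23 + 112)**2 = (2991/23)**2 = 8946081/529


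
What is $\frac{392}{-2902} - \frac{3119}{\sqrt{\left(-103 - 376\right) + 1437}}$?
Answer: $- \frac{196}{1451} - \frac{3119 \sqrt{958}}{958} \approx -100.91$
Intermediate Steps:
$\frac{392}{-2902} - \frac{3119}{\sqrt{\left(-103 - 376\right) + 1437}} = 392 \left(- \frac{1}{2902}\right) - \frac{3119}{\sqrt{-479 + 1437}} = - \frac{196}{1451} - \frac{3119}{\sqrt{958}} = - \frac{196}{1451} - 3119 \frac{\sqrt{958}}{958} = - \frac{196}{1451} - \frac{3119 \sqrt{958}}{958}$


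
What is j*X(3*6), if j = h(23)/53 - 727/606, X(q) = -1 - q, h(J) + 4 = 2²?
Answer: 13813/606 ≈ 22.794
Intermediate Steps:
h(J) = 0 (h(J) = -4 + 2² = -4 + 4 = 0)
j = -727/606 (j = 0/53 - 727/606 = 0*(1/53) - 727*1/606 = 0 - 727/606 = -727/606 ≈ -1.1997)
j*X(3*6) = -727*(-1 - 3*6)/606 = -727*(-1 - 1*18)/606 = -727*(-1 - 18)/606 = -727/606*(-19) = 13813/606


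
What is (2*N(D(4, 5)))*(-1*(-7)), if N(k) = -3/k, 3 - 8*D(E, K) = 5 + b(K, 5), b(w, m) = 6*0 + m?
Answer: 48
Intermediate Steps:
b(w, m) = m (b(w, m) = 0 + m = m)
D(E, K) = -7/8 (D(E, K) = 3/8 - (5 + 5)/8 = 3/8 - 1/8*10 = 3/8 - 5/4 = -7/8)
(2*N(D(4, 5)))*(-1*(-7)) = (2*(-3/(-7/8)))*(-1*(-7)) = (2*(-3*(-8/7)))*7 = (2*(24/7))*7 = (48/7)*7 = 48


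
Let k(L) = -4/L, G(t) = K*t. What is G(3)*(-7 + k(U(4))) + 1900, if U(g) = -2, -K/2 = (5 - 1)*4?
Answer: 2380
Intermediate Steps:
K = -32 (K = -2*(5 - 1)*4 = -8*4 = -2*16 = -32)
G(t) = -32*t
G(3)*(-7 + k(U(4))) + 1900 = (-32*3)*(-7 - 4/(-2)) + 1900 = -96*(-7 - 4*(-½)) + 1900 = -96*(-7 + 2) + 1900 = -96*(-5) + 1900 = 480 + 1900 = 2380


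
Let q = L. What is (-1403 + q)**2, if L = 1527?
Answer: 15376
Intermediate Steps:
q = 1527
(-1403 + q)**2 = (-1403 + 1527)**2 = 124**2 = 15376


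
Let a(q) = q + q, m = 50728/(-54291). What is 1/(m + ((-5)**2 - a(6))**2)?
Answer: 54291/9124451 ≈ 0.0059501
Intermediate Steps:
m = -50728/54291 (m = 50728*(-1/54291) = -50728/54291 ≈ -0.93437)
a(q) = 2*q
1/(m + ((-5)**2 - a(6))**2) = 1/(-50728/54291 + ((-5)**2 - 2*6)**2) = 1/(-50728/54291 + (25 - 1*12)**2) = 1/(-50728/54291 + (25 - 12)**2) = 1/(-50728/54291 + 13**2) = 1/(-50728/54291 + 169) = 1/(9124451/54291) = 54291/9124451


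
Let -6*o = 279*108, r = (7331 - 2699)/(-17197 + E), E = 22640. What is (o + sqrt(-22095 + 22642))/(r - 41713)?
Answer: 27334746/227039227 - 5443*sqrt(547)/227039227 ≈ 0.11984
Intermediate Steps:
r = 4632/5443 (r = (7331 - 2699)/(-17197 + 22640) = 4632/5443 ≈ 0.85100)
o = -5022 (o = -93*108/2 = -1/6*30132 = -5022)
(o + sqrt(-22095 + 22642))/(r - 41713) = (-5022 + sqrt(-22095 + 22642))/(4632/5443 - 41713) = (-5022 + sqrt(547))/(-227039227/5443) = (-5022 + sqrt(547))*(-5443/227039227) = 27334746/227039227 - 5443*sqrt(547)/227039227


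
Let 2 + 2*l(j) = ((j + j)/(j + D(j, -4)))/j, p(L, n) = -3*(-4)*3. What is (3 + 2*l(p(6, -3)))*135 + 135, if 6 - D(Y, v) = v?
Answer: 6345/23 ≈ 275.87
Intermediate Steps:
p(L, n) = 36 (p(L, n) = 12*3 = 36)
D(Y, v) = 6 - v
l(j) = -1 + 1/(10 + j) (l(j) = -1 + (((j + j)/(j + (6 - 1*(-4))))/j)/2 = -1 + (((2*j)/(j + (6 + 4)))/j)/2 = -1 + (((2*j)/(j + 10))/j)/2 = -1 + (((2*j)/(10 + j))/j)/2 = -1 + ((2*j/(10 + j))/j)/2 = -1 + (2/(10 + j))/2 = -1 + 1/(10 + j))
(3 + 2*l(p(6, -3)))*135 + 135 = (3 + 2*((-9 - 1*36)/(10 + 36)))*135 + 135 = (3 + 2*((-9 - 36)/46))*135 + 135 = (3 + 2*((1/46)*(-45)))*135 + 135 = (3 + 2*(-45/46))*135 + 135 = (3 - 45/23)*135 + 135 = (24/23)*135 + 135 = 3240/23 + 135 = 6345/23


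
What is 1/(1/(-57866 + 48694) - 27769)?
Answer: -9172/254697269 ≈ -3.6011e-5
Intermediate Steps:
1/(1/(-57866 + 48694) - 27769) = 1/(1/(-9172) - 27769) = 1/(-1/9172 - 27769) = 1/(-254697269/9172) = -9172/254697269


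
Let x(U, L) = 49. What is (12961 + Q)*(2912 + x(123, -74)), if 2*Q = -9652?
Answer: 24087735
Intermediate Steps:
Q = -4826 (Q = (½)*(-9652) = -4826)
(12961 + Q)*(2912 + x(123, -74)) = (12961 - 4826)*(2912 + 49) = 8135*2961 = 24087735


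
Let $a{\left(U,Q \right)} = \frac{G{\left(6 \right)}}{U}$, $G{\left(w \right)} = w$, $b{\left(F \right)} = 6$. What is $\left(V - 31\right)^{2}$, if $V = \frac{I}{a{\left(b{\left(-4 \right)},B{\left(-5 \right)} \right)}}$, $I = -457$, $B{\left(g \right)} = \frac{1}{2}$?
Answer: $238144$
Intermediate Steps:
$B{\left(g \right)} = \frac{1}{2}$
$a{\left(U,Q \right)} = \frac{6}{U}$
$V = -457$ ($V = - \frac{457}{6 \cdot \frac{1}{6}} = - \frac{457}{1} = \left(-457\right) 1 = -457$)
$\left(V - 31\right)^{2} = \left(-457 - 31\right)^{2} = \left(-488\right)^{2} = 238144$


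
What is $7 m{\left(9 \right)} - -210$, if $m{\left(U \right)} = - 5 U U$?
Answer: $-2625$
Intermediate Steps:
$m{\left(U \right)} = - 5 U^{2}$
$7 m{\left(9 \right)} - -210 = 7 \left(- 5 \cdot 9^{2}\right) - -210 = 7 \left(\left(-5\right) 81\right) + 210 = 7 \left(-405\right) + 210 = -2835 + 210 = -2625$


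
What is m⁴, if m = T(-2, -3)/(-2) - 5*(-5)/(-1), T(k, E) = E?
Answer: 4879681/16 ≈ 3.0498e+5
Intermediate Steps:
m = -47/2 (m = -3/(-2) - 5*(-5)/(-1) = -3*(-½) + 25*(-1) = 3/2 - 25 = -47/2 ≈ -23.500)
m⁴ = (-47/2)⁴ = 4879681/16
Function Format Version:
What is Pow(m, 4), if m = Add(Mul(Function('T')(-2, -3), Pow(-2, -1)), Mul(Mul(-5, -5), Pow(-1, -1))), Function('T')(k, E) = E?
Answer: Rational(4879681, 16) ≈ 3.0498e+5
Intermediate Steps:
m = Rational(-47, 2) (m = Add(Mul(-3, Pow(-2, -1)), Mul(Mul(-5, -5), Pow(-1, -1))) = Add(Mul(-3, Rational(-1, 2)), Mul(25, -1)) = Add(Rational(3, 2), -25) = Rational(-47, 2) ≈ -23.500)
Pow(m, 4) = Pow(Rational(-47, 2), 4) = Rational(4879681, 16)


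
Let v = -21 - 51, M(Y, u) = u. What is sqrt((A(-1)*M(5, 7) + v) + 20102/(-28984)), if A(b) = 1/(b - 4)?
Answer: I*sqrt(97256156185)/36230 ≈ 8.6078*I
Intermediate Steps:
A(b) = 1/(-4 + b)
v = -72
sqrt((A(-1)*M(5, 7) + v) + 20102/(-28984)) = sqrt((7/(-4 - 1) - 72) + 20102/(-28984)) = sqrt((7/(-5) - 72) + 20102*(-1/28984)) = sqrt((-1/5*7 - 72) - 10051/14492) = sqrt((-7/5 - 72) - 10051/14492) = sqrt(-367/5 - 10051/14492) = sqrt(-5368819/72460) = I*sqrt(97256156185)/36230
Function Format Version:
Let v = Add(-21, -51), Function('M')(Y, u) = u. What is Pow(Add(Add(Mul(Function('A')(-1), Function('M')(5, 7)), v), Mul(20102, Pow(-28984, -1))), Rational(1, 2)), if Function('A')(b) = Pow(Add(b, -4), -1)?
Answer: Mul(Rational(1, 36230), I, Pow(97256156185, Rational(1, 2))) ≈ Mul(8.6078, I)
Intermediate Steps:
Function('A')(b) = Pow(Add(-4, b), -1)
v = -72
Pow(Add(Add(Mul(Function('A')(-1), Function('M')(5, 7)), v), Mul(20102, Pow(-28984, -1))), Rational(1, 2)) = Pow(Add(Add(Mul(Pow(Add(-4, -1), -1), 7), -72), Mul(20102, Pow(-28984, -1))), Rational(1, 2)) = Pow(Add(Add(Mul(Pow(-5, -1), 7), -72), Mul(20102, Rational(-1, 28984))), Rational(1, 2)) = Pow(Add(Add(Mul(Rational(-1, 5), 7), -72), Rational(-10051, 14492)), Rational(1, 2)) = Pow(Add(Add(Rational(-7, 5), -72), Rational(-10051, 14492)), Rational(1, 2)) = Pow(Add(Rational(-367, 5), Rational(-10051, 14492)), Rational(1, 2)) = Pow(Rational(-5368819, 72460), Rational(1, 2)) = Mul(Rational(1, 36230), I, Pow(97256156185, Rational(1, 2)))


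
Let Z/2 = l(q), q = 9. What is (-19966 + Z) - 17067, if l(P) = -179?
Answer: -37391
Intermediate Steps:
Z = -358 (Z = 2*(-179) = -358)
(-19966 + Z) - 17067 = (-19966 - 358) - 17067 = -20324 - 17067 = -37391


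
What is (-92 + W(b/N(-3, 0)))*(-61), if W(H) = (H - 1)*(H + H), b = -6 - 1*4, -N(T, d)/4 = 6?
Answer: 406199/72 ≈ 5641.7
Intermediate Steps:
N(T, d) = -24 (N(T, d) = -4*6 = -24)
b = -10 (b = -6 - 4 = -10)
W(H) = 2*H*(-1 + H) (W(H) = (-1 + H)*(2*H) = 2*H*(-1 + H))
(-92 + W(b/N(-3, 0)))*(-61) = (-92 + 2*(-10/(-24))*(-1 - 10/(-24)))*(-61) = (-92 + 2*(-10*(-1/24))*(-1 - 10*(-1/24)))*(-61) = (-92 + 2*(5/12)*(-1 + 5/12))*(-61) = (-92 + 2*(5/12)*(-7/12))*(-61) = (-92 - 35/72)*(-61) = -6659/72*(-61) = 406199/72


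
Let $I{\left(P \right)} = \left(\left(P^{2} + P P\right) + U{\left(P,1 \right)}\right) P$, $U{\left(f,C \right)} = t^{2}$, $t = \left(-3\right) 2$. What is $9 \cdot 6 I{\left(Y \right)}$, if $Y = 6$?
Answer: $34992$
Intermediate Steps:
$t = -6$
$U{\left(f,C \right)} = 36$ ($U{\left(f,C \right)} = \left(-6\right)^{2} = 36$)
$I{\left(P \right)} = P \left(36 + 2 P^{2}\right)$ ($I{\left(P \right)} = \left(\left(P^{2} + P P\right) + 36\right) P = \left(\left(P^{2} + P^{2}\right) + 36\right) P = \left(2 P^{2} + 36\right) P = \left(36 + 2 P^{2}\right) P = P \left(36 + 2 P^{2}\right)$)
$9 \cdot 6 I{\left(Y \right)} = 9 \cdot 6 \cdot 2 \cdot 6 \left(18 + 6^{2}\right) = 54 \cdot 2 \cdot 6 \left(18 + 36\right) = 54 \cdot 2 \cdot 6 \cdot 54 = 54 \cdot 648 = 34992$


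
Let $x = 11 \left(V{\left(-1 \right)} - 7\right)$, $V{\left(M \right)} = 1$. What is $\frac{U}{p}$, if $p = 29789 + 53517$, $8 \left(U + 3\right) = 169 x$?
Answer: $- \frac{243}{14488} \approx -0.016773$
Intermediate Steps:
$x = -66$ ($x = 11 \left(1 - 7\right) = 11 \left(-6\right) = -66$)
$U = - \frac{5589}{4}$ ($U = -3 + \frac{169 \left(-66\right)}{8} = -3 + \frac{1}{8} \left(-11154\right) = -3 - \frac{5577}{4} = - \frac{5589}{4} \approx -1397.3$)
$p = 83306$
$\frac{U}{p} = - \frac{5589}{4 \cdot 83306} = \left(- \frac{5589}{4}\right) \frac{1}{83306} = - \frac{243}{14488}$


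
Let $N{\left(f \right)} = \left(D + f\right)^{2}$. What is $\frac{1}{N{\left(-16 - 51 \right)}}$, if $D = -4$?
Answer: $\frac{1}{5041} \approx 0.00019837$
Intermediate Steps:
$N{\left(f \right)} = \left(-4 + f\right)^{2}$
$\frac{1}{N{\left(-16 - 51 \right)}} = \frac{1}{\left(-4 - 67\right)^{2}} = \frac{1}{\left(-71\right)^{2}} = \frac{1}{5041}$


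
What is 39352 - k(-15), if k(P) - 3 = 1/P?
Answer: 590236/15 ≈ 39349.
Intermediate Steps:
k(P) = 3 + 1/P
39352 - k(-15) = 39352 - (3 + 1/(-15)) = 39352 - (3 - 1/15) = 39352 - 1*44/15 = 39352 - 44/15 = 590236/15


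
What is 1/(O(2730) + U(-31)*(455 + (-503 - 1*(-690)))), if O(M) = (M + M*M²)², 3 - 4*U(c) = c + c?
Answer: 2/827953591658666566665 ≈ 2.4156e-21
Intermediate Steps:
U(c) = ¾ - c/2 (U(c) = ¾ - (c + c)/4 = ¾ - c/2)
O(M) = (M + M³)²
1/(O(2730) + U(-31)*(455 + (-503 - 1*(-690)))) = 1/(2730²*(1 + 2730²)² + (¾ - ½*(-31))*(455 + (-503 - 1*(-690)))) = 1/(7452900*(1 + 7452900)² + (¾ + 31/2)*(455 + (-503 + 690))) = 1/(7452900*7452901² + 65*(455 + 187)/4) = 1/(7452900*55545733315801 + (65/4)*642) = 1/(413976795829333272900 + 20865/2) = 1/(827953591658666566665/2) = 2/827953591658666566665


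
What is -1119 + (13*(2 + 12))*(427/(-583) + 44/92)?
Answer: -15624927/13409 ≈ -1165.3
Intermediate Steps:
-1119 + (13*(2 + 12))*(427/(-583) + 44/92) = -1119 + (13*14)*(427*(-1/583) + 44*(1/92)) = -1119 + 182*(-427/583 + 11/23) = -1119 + 182*(-3408/13409) = -1119 - 620256/13409 = -15624927/13409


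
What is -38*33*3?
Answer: -3762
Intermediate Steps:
-38*33*3 = -1254*3 = -3762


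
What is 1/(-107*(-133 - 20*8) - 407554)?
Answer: -1/376203 ≈ -2.6581e-6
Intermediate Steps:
1/(-107*(-133 - 20*8) - 407554) = 1/(-107*(-133 - 160) - 407554) = 1/(-107*(-293) - 407554) = 1/(31351 - 407554) = 1/(-376203) = -1/376203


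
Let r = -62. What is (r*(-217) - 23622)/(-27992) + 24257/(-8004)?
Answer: -74702159/28005996 ≈ -2.6674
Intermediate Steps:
(r*(-217) - 23622)/(-27992) + 24257/(-8004) = (-62*(-217) - 23622)/(-27992) + 24257/(-8004) = (13454 - 23622)*(-1/27992) + 24257*(-1/8004) = -10168*(-1/27992) - 24257/8004 = 1271/3499 - 24257/8004 = -74702159/28005996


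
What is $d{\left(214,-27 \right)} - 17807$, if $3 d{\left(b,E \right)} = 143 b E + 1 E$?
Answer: $-293234$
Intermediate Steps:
$d{\left(b,E \right)} = \frac{E}{3} + \frac{143 E b}{3}$ ($d{\left(b,E \right)} = \frac{143 b E + 1 E}{3} = \frac{143 E b + E}{3} = \frac{E + 143 E b}{3} = \frac{E}{3} + \frac{143 E b}{3}$)
$d{\left(214,-27 \right)} - 17807 = \frac{1}{3} \left(-27\right) \left(1 + 143 \cdot 214\right) - 17807 = \frac{1}{3} \left(-27\right) \left(1 + 30602\right) - 17807 = \frac{1}{3} \left(-27\right) 30603 - 17807 = -275427 - 17807 = -293234$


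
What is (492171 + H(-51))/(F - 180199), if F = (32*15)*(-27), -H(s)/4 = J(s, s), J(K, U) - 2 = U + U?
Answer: -492571/193159 ≈ -2.5501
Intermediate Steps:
J(K, U) = 2 + 2*U (J(K, U) = 2 + (U + U) = 2 + 2*U)
H(s) = -8 - 8*s (H(s) = -4*(2 + 2*s) = -8 - 8*s)
F = -12960 (F = 480*(-27) = -12960)
(492171 + H(-51))/(F - 180199) = (492171 + (-8 - 8*(-51)))/(-12960 - 180199) = (492171 + (-8 + 408))/(-193159) = (492171 + 400)*(-1/193159) = 492571*(-1/193159) = -492571/193159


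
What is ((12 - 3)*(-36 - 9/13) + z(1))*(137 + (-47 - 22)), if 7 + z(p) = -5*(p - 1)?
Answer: -298112/13 ≈ -22932.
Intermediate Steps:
z(p) = -2 - 5*p (z(p) = -7 - 5*(p - 1) = -7 - 5*(-1 + p) = -7 + (5 - 5*p) = -2 - 5*p)
((12 - 3)*(-36 - 9/13) + z(1))*(137 + (-47 - 22)) = ((12 - 3)*(-36 - 9/13) + (-2 - 5*1))*(137 + (-47 - 22)) = (9*(-36 - 9*1/13) + (-2 - 5))*(137 - 69) = (9*(-36 - 9/13) - 7)*68 = (9*(-477/13) - 7)*68 = (-4293/13 - 7)*68 = -4384/13*68 = -298112/13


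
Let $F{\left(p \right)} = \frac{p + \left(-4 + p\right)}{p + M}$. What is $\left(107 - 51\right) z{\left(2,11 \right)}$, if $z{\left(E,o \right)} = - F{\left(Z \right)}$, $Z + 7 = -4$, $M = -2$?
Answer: $-112$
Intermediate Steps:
$Z = -11$ ($Z = -7 - 4 = -11$)
$F{\left(p \right)} = \frac{-4 + 2 p}{-2 + p}$ ($F{\left(p \right)} = \frac{p + \left(-4 + p\right)}{p - 2} = \frac{-4 + 2 p}{-2 + p}$)
$z{\left(E,o \right)} = -2$ ($z{\left(E,o \right)} = \left(-1\right) 2 = -2$)
$\left(107 - 51\right) z{\left(2,11 \right)} = \left(107 - 51\right) \left(-2\right) = 56 \left(-2\right) = -112$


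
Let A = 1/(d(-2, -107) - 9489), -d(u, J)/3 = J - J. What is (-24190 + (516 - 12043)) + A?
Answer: -338918614/9489 ≈ -35717.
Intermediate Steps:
d(u, J) = 0 (d(u, J) = -3*(J - J) = -3*0 = 0)
A = -1/9489 (A = 1/(0 - 9489) = 1/(-9489) = -1/9489 ≈ -0.00010539)
(-24190 + (516 - 12043)) + A = (-24190 + (516 - 12043)) - 1/9489 = (-24190 - 11527) - 1/9489 = -35717 - 1/9489 = -338918614/9489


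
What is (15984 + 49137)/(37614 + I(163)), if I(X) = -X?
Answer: 65121/37451 ≈ 1.7388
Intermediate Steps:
(15984 + 49137)/(37614 + I(163)) = (15984 + 49137)/(37614 - 1*163) = 65121/(37614 - 163) = 65121/37451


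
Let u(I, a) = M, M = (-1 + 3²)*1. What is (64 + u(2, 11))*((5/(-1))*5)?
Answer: -1800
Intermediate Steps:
M = 8 (M = (-1 + 9)*1 = 8*1 = 8)
u(I, a) = 8
(64 + u(2, 11))*((5/(-1))*5) = (64 + 8)*((5/(-1))*5) = 72*((5*(-1))*5) = 72*(-5*5) = 72*(-25) = -1800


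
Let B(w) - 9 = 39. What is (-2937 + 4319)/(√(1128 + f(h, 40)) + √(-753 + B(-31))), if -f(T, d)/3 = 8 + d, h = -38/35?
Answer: 1382/(2*√246 + I*√705) ≈ 25.667 - 21.726*I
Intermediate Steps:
B(w) = 48 (B(w) = 9 + 39 = 48)
h = -38/35 (h = -38*1/35 = -38/35 ≈ -1.0857)
f(T, d) = -24 - 3*d (f(T, d) = -3*(8 + d) = -24 - 3*d)
(-2937 + 4319)/(√(1128 + f(h, 40)) + √(-753 + B(-31))) = (-2937 + 4319)/(√(1128 + (-24 - 3*40)) + √(-753 + 48)) = 1382/(√(1128 + (-24 - 120)) + √(-705)) = 1382/(√(1128 - 144) + I*√705) = 1382/(√984 + I*√705) = 1382/(2*√246 + I*√705)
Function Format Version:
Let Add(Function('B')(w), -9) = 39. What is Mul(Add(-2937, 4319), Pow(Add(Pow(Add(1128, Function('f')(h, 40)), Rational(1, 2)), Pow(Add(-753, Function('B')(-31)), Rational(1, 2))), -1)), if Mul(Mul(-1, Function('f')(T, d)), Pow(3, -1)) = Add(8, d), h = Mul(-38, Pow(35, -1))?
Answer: Mul(1382, Pow(Add(Mul(2, Pow(246, Rational(1, 2))), Mul(I, Pow(705, Rational(1, 2)))), -1)) ≈ Add(25.667, Mul(-21.726, I))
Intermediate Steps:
Function('B')(w) = 48 (Function('B')(w) = Add(9, 39) = 48)
h = Rational(-38, 35) (h = Mul(-38, Rational(1, 35)) = Rational(-38, 35) ≈ -1.0857)
Function('f')(T, d) = Add(-24, Mul(-3, d)) (Function('f')(T, d) = Mul(-3, Add(8, d)) = Add(-24, Mul(-3, d)))
Mul(Add(-2937, 4319), Pow(Add(Pow(Add(1128, Function('f')(h, 40)), Rational(1, 2)), Pow(Add(-753, Function('B')(-31)), Rational(1, 2))), -1)) = Mul(Add(-2937, 4319), Pow(Add(Pow(Add(1128, Add(-24, Mul(-3, 40))), Rational(1, 2)), Pow(Add(-753, 48), Rational(1, 2))), -1)) = Mul(1382, Pow(Add(Pow(Add(1128, Add(-24, -120)), Rational(1, 2)), Pow(-705, Rational(1, 2))), -1)) = Mul(1382, Pow(Add(Pow(Add(1128, -144), Rational(1, 2)), Mul(I, Pow(705, Rational(1, 2)))), -1)) = Mul(1382, Pow(Add(Pow(984, Rational(1, 2)), Mul(I, Pow(705, Rational(1, 2)))), -1)) = Mul(1382, Pow(Add(Mul(2, Pow(246, Rational(1, 2))), Mul(I, Pow(705, Rational(1, 2)))), -1))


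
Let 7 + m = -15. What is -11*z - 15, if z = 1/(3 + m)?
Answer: -274/19 ≈ -14.421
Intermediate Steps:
m = -22 (m = -7 - 15 = -22)
z = -1/19 (z = 1/(3 - 22) = 1/(-19) = -1/19 ≈ -0.052632)
-11*z - 15 = -11*(-1/19) - 15 = 11/19 - 15 = -274/19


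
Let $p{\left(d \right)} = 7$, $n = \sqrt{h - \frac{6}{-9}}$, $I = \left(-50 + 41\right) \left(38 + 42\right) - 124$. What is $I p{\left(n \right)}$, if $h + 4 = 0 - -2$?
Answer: $-5908$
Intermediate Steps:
$h = -2$ ($h = -4 + \left(0 - -2\right) = -4 + \left(0 + 2\right) = -4 + 2 = -2$)
$I = -844$ ($I = \left(-9\right) 80 - 124 = -720 - 124 = -844$)
$n = \frac{2 i \sqrt{3}}{3}$ ($n = \sqrt{-2 - \frac{6}{-9}} = \sqrt{-2 - - \frac{2}{3}} = \sqrt{-2 + \frac{2}{3}} = \sqrt{- \frac{4}{3}} = \frac{2 i \sqrt{3}}{3} \approx 1.1547 i$)
$I p{\left(n \right)} = \left(-844\right) 7 = -5908$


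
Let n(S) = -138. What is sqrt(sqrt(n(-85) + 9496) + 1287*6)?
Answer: sqrt(7722 + sqrt(9358)) ≈ 88.424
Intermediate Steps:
sqrt(sqrt(n(-85) + 9496) + 1287*6) = sqrt(sqrt(-138 + 9496) + 1287*6) = sqrt(sqrt(9358) + 7722) = sqrt(7722 + sqrt(9358))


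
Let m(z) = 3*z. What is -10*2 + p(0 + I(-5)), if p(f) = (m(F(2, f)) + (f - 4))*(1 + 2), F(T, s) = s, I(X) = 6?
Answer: 40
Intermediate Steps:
p(f) = -12 + 12*f (p(f) = (3*f + (f - 4))*(1 + 2) = (3*f + (-4 + f))*3 = (-4 + 4*f)*3 = -12 + 12*f)
-10*2 + p(0 + I(-5)) = -10*2 + (-12 + 12*(0 + 6)) = -20 + (-12 + 12*6) = -20 + (-12 + 72) = -20 + 60 = 40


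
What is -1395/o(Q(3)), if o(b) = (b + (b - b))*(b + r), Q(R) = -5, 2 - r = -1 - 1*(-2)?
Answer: -279/4 ≈ -69.750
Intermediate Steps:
r = 1 (r = 2 - (-1 - 1*(-2)) = 2 - (-1 + 2) = 2 - 1*1 = 2 - 1 = 1)
o(b) = b*(1 + b) (o(b) = (b + (b - b))*(b + 1) = (b + 0)*(1 + b) = b*(1 + b))
-1395/o(Q(3)) = -1395/(-5*(1 - 5)) = -1395/(-5*(-4)) = -1395/20 = (1/20)*(-1395) = -279/4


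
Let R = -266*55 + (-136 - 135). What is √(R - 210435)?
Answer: 2*I*√56334 ≈ 474.7*I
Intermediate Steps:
R = -14901 (R = -14630 - 271 = -14901)
√(R - 210435) = √(-14901 - 210435) = √(-225336) = 2*I*√56334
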